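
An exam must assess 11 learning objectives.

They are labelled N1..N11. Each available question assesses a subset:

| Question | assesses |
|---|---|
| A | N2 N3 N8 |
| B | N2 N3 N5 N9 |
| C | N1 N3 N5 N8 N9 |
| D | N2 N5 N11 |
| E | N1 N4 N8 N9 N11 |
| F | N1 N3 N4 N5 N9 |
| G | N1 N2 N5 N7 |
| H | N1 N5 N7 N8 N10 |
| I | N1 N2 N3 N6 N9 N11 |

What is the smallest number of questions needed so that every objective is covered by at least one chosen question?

3

F and H and I together: F ∪ H ∪ I = {N1, N2, N3, N4, N5, N6, N7, N8, N9, N10, N11} — every objective is covered.
Only I contains N6, so I is forced; the remaining 5 objectives need at least 2 more questions (each remaining question adds at most 4) — so at least 3 questions are needed, and 3 is optimal.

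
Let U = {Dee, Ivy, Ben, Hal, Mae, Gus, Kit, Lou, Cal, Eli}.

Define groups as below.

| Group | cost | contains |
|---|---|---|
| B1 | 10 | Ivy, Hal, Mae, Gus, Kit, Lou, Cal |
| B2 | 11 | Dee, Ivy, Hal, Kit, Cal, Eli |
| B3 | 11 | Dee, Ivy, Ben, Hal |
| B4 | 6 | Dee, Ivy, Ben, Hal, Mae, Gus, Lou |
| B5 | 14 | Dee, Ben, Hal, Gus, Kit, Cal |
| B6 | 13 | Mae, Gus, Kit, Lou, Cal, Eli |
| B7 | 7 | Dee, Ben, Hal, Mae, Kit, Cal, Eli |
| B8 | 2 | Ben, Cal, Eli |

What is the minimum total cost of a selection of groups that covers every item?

13

B4, B7 together cover every item (B4 ∪ B7 = {Dee, Ivy, Ben, Hal, Mae, Gus, Kit, Lou, Cal, Eli}); total cost 6 + 7 = 13.
The greedy pick B8, B4, B7 costs 15; no covering selection beats 13.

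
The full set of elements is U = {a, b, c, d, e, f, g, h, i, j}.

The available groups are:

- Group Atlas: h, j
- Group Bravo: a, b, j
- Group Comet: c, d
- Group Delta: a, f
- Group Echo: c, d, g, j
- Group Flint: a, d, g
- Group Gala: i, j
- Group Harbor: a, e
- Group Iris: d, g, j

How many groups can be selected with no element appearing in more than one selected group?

Comet, Gala, Harbor are pairwise disjoint (Comet={c,d}; Gala={i,j}; Harbor={a,e}).
Every remaining group overlaps one of these, and no 4 of the listed groups are pairwise disjoint, so 3 is the maximum.

3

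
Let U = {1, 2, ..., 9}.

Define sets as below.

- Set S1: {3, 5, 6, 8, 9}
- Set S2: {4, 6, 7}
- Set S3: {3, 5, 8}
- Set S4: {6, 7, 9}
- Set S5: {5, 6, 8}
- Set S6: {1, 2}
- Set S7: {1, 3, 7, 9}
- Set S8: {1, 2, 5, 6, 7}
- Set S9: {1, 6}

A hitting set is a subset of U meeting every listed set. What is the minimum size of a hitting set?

3

Take H = {1, 3, 6}. Each listed set contains at least one of these, so H is a hitting set of size 3.
The sets S3, S4, S6 are pairwise disjoint, so any hitting set needs a separate point for each — at least 3. Hence 3 is optimal.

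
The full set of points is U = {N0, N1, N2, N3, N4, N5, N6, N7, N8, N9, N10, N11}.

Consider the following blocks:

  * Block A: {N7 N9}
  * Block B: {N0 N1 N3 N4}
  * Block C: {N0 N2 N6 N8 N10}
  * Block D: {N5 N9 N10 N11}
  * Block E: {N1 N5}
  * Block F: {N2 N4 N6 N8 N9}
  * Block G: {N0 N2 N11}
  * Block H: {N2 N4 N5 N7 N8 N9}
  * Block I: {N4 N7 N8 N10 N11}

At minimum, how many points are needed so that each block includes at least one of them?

4

T = {N1, N8, N9, N11} meets every block (each contains at least one member of T), and |T| = 4.
No choice of 3 points meets every block, so 4 is the minimum.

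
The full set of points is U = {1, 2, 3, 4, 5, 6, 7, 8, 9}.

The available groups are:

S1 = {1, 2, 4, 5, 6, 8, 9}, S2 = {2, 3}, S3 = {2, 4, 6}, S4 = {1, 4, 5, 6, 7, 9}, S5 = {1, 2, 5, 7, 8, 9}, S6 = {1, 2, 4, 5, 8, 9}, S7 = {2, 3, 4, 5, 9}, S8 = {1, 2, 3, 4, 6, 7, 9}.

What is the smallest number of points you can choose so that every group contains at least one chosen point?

2

Take H = {2, 5}. Each listed group contains at least one of these, so H is a hitting set of size 2.
The groups S2, S4 are pairwise disjoint, so any hitting set needs a separate point for each — at least 2. Hence 2 is optimal.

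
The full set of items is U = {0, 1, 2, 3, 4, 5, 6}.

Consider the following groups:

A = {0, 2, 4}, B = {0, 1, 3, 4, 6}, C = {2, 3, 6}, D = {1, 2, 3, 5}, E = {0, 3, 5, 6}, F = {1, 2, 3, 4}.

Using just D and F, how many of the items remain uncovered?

Union of D, F = {1, 2, 3, 4, 5}.
Not covered: 0, 6 — 2 items.

2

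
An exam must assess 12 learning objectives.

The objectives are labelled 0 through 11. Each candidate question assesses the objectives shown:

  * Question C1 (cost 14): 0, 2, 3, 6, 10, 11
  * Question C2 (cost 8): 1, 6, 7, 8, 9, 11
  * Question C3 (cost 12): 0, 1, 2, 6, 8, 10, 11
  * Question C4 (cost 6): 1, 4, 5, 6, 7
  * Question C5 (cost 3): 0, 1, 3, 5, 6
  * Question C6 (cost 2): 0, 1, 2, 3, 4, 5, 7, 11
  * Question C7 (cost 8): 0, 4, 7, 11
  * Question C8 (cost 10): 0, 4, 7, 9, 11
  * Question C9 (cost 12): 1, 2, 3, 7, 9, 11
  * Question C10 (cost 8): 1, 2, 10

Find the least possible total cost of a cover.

C2, C6, C10 together cover every objective (C2 ∪ C6 ∪ C10 = {0, 1, 2, 3, 4, 5, 6, 7, 8, 9, 10, 11}); total cost 8 + 2 + 8 = 18.
No covering selection has total cost below 18.

18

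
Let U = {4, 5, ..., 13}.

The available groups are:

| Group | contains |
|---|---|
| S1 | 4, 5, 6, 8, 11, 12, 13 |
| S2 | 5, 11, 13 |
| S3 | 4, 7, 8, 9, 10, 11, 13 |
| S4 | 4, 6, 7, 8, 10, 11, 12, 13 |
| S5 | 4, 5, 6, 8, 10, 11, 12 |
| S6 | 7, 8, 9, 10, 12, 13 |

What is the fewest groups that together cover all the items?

2

Take {S1, S3}. Their union is {4, 5, 6, 7, 8, 9, 10, 11, 12, 13}, which is all 10 items.
No single group has all 10 items (the largest, S4, has 8), so 2 is optimal.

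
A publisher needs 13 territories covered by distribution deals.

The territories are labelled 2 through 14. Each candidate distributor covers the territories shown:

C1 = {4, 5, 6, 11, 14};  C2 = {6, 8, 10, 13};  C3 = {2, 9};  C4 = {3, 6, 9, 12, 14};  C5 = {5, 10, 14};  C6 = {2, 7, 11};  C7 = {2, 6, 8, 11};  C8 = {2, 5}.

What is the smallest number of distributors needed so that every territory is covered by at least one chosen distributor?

Take {C1, C2, C4, C6}. Their union is {2, 3, 4, 5, 6, 7, 8, 9, 10, 11, 12, 13, 14}, which is all 13 territories.
Only C4 contains 3, so C4 is forced; the remaining 8 territories need at least 3 more distributors (each remaining distributor adds at most 3) — so at least 4 distributors are needed, and 4 is optimal.

4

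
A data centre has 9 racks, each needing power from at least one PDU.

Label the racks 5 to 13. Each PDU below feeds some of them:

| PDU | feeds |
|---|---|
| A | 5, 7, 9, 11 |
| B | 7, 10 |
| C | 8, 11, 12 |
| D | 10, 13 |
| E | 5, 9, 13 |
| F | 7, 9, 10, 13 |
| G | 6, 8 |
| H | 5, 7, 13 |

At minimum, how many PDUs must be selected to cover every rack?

4

Take {C, E, F, G}. Their union is {5, 6, 7, 8, 9, 10, 11, 12, 13}, which is all 9 racks.
No 3 of the 8 PDUs cover everything (all 56 combinations miss at least one rack), so 4 is optimal.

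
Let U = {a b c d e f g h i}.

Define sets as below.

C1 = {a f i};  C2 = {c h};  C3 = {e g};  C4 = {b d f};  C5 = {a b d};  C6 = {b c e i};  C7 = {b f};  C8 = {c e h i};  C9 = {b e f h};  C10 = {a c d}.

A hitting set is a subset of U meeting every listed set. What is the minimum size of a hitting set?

The 4 elements {a, e, f, h} hit every set.
No choice of 3 elements meets every set, so 4 is the minimum.

4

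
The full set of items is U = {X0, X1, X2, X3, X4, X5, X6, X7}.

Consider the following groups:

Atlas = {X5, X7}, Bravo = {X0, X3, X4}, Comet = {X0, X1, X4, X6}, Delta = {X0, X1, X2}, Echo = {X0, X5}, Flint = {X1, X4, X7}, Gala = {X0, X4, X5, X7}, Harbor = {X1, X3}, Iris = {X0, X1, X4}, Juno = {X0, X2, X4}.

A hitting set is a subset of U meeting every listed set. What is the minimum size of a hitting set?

H = {X1, X4, X5} meets every group (each contains at least one member of H), and |H| = 3.
The groups Atlas, Harbor, Juno are pairwise disjoint, so any hitting set needs a separate item for each — at least 3. Hence 3 is optimal.

3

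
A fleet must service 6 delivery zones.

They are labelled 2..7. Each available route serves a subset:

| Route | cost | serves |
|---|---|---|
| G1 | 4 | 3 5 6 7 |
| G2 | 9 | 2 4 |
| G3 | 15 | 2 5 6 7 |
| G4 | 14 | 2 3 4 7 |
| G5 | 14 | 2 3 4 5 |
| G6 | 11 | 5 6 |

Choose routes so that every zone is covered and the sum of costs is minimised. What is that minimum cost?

G1, G2 together cover every zone (G1 ∪ G2 = {2, 3, 4, 5, 6, 7}); total cost 4 + 9 = 13.
No covering selection has total cost below 13.

13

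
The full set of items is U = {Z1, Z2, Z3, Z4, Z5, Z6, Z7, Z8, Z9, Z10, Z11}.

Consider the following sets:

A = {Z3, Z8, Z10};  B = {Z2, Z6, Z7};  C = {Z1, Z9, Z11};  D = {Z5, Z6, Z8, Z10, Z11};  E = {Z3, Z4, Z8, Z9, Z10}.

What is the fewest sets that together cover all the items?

B and C and D and E together: B ∪ C ∪ D ∪ E = {Z1, Z2, Z3, Z4, Z5, Z6, Z7, Z8, Z9, Z10, Z11} — every item is covered.
No 3 of the 5 sets cover everything (all 10 combinations miss at least one item), so 4 is optimal.

4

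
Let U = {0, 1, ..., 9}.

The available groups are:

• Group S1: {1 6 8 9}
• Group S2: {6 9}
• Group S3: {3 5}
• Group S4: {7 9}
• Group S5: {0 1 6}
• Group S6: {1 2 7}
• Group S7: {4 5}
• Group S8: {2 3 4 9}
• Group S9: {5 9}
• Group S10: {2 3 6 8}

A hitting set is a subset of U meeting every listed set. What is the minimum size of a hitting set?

Take H = {0, 2, 5, 9}. Each listed group contains at least one of these, so H is a hitting set of size 4.
No choice of 3 points meets every group, so 4 is the minimum.

4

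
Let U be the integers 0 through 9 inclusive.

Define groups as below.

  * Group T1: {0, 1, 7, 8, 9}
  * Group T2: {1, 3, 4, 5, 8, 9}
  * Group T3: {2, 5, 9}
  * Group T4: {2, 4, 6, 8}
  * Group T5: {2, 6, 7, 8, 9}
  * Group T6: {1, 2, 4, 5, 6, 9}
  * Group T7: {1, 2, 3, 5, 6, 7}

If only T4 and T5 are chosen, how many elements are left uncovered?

4

Union of T4, T5 = {2, 4, 6, 7, 8, 9}.
Not covered: 0, 1, 3, 5 — 4 elements.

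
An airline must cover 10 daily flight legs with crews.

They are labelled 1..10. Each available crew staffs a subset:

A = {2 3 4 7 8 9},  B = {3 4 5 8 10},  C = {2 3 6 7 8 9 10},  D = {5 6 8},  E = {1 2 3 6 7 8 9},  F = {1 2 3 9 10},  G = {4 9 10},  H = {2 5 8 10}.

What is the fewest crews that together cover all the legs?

B and E together: B ∪ E = {1, 2, 3, 4, 5, 6, 7, 8, 9, 10} — every leg is covered.
No single crew has all 10 legs (the largest, C, has 7), so 2 is optimal.

2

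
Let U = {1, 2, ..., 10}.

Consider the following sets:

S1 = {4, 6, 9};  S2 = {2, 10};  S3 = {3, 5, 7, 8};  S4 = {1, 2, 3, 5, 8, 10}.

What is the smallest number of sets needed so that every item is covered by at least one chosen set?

S1 and S3 and S4 together: S1 ∪ S3 ∪ S4 = {1, 2, 3, 4, 5, 6, 7, 8, 9, 10} — every item is covered.
Only S4 contains 1, so S4 is forced; the remaining 4 items need at least 2 more sets (each remaining set adds at most 3) — so at least 3 sets are needed, and 3 is optimal.

3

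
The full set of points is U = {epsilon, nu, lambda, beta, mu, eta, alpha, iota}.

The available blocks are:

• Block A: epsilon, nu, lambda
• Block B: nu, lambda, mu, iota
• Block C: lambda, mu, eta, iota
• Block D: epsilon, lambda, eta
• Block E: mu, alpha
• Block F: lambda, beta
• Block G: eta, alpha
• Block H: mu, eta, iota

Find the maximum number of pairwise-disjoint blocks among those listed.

2

F, H are pairwise disjoint (F={lambda,beta}; H={mu,eta,iota}).
Every remaining block overlaps one of these, and no 3 of the listed blocks are pairwise disjoint, so 2 is the maximum.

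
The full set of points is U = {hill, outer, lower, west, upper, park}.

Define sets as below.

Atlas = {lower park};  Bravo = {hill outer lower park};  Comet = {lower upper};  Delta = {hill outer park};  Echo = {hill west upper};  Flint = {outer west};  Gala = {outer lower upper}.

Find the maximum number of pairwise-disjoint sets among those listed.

2

Comet, Delta are pairwise disjoint (Comet={lower,upper}; Delta={hill,outer,park}).
Every remaining set overlaps one of these, and no 3 of the listed sets are pairwise disjoint, so 2 is the maximum.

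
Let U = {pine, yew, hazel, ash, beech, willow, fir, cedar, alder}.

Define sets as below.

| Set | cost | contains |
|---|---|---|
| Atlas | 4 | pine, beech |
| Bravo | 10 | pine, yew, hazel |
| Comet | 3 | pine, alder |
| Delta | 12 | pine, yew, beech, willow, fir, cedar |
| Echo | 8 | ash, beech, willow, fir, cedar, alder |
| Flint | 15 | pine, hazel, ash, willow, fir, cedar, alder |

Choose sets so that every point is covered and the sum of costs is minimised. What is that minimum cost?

Bravo, Echo together cover every point (Bravo ∪ Echo = {pine, yew, hazel, ash, beech, willow, fir, cedar, alder}); total cost 10 + 8 = 18.
The greedy pick Echo, Comet, Bravo costs 21; no covering selection beats 18.

18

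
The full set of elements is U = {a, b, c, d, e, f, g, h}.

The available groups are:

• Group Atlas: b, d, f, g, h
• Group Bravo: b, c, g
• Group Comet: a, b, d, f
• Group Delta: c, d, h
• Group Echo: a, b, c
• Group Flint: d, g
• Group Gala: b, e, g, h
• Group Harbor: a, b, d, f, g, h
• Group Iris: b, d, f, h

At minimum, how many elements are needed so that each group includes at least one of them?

T = {b, d} meets every group (each contains at least one member of T), and |T| = 2.
The groups Echo, Flint are pairwise disjoint, so any hitting set needs a separate element for each — at least 2. Hence 2 is optimal.

2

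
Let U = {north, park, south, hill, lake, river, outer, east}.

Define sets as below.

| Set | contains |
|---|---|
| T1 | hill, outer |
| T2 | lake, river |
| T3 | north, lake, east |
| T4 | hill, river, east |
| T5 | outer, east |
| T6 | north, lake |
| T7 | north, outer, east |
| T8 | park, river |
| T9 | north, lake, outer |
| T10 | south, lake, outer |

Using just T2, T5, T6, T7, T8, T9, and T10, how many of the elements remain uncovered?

Union of T2, T5, T6, T7, T8, T9, T10 = {north, park, south, lake, river, outer, east}.
Not covered: hill — 1 element.

1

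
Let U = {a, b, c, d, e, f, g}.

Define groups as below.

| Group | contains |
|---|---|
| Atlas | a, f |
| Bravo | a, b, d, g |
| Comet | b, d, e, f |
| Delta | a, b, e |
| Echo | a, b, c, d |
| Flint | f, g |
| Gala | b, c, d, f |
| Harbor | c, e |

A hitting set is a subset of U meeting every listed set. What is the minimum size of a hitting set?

3

Take H = {b, c, f}. Each listed group contains at least one of these, so H is a hitting set of size 3.
No choice of 2 items meets every group, so 3 is the minimum.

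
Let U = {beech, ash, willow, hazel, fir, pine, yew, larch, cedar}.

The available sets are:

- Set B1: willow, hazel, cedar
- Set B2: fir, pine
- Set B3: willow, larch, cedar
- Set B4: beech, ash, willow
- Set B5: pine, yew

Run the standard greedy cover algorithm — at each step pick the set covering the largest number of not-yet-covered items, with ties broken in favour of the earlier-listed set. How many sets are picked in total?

5

Greedy: pick B1 (covers 3 new) → pick B2 (covers 2 new) → pick B4 (covers 2 new) → pick B3 (covers 1 new) → pick B5 (covers 1 new). Total picks: 5.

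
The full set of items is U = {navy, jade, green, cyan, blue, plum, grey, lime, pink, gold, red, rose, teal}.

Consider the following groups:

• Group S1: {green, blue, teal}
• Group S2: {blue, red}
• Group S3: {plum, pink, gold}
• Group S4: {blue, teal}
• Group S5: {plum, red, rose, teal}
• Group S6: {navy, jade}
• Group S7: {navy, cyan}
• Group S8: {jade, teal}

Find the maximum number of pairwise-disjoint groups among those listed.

S2, S3, S7, S8 are pairwise disjoint (S2={blue,red}; S3={plum,pink,gold}; S7={navy,cyan}; S8={jade,teal}).
Every remaining group overlaps one of these, and no 5 of the listed groups are pairwise disjoint, so 4 is the maximum.

4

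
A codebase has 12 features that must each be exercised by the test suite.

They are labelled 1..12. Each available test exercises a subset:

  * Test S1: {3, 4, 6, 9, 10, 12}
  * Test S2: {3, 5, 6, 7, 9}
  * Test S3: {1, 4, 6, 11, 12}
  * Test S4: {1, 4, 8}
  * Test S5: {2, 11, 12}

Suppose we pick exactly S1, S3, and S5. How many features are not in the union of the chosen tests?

Union of S1, S3, S5 = {1, 2, 3, 4, 6, 9, 10, 11, 12}.
Not covered: 5, 7, 8 — 3 features.

3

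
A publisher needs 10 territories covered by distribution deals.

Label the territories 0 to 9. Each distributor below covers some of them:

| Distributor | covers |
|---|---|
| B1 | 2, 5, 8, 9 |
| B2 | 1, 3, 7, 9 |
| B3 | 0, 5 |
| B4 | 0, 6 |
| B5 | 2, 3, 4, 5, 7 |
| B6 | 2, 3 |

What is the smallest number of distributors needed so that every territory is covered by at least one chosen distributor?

B1 and B2 and B4 and B5 together: B1 ∪ B2 ∪ B4 ∪ B5 = {0, 1, 2, 3, 4, 5, 6, 7, 8, 9} — every territory is covered.
Only B5 contains 4, so B5 is forced; the remaining 5 territories need at least 3 more distributors (each remaining distributor adds at most 2) — so at least 4 distributors are needed, and 4 is optimal.

4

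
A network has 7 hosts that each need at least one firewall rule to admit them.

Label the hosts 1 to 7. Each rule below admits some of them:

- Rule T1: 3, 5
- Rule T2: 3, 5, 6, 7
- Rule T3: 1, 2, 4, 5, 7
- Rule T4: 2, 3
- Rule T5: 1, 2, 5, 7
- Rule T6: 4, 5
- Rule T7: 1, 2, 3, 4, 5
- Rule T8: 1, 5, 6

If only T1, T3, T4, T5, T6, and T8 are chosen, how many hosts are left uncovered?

0

Union of T1, T3, T4, T5, T6, T8 = {1, 2, 3, 4, 5, 6, 7} — that's every host, so 0 are uncovered.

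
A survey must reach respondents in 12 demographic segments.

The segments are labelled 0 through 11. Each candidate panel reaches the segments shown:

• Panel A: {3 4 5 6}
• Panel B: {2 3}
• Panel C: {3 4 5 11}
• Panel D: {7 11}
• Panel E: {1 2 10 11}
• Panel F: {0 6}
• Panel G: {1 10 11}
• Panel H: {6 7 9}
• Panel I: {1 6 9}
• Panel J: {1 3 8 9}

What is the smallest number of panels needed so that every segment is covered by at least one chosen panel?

Take {A, E, F, H, J}. Their union is {0, 1, 2, 3, 4, 5, 6, 7, 8, 9, 10, 11}, which is all 12 segments.
No 4 of the 10 panels cover everything (all 210 combinations miss at least one segment), so 5 is optimal.

5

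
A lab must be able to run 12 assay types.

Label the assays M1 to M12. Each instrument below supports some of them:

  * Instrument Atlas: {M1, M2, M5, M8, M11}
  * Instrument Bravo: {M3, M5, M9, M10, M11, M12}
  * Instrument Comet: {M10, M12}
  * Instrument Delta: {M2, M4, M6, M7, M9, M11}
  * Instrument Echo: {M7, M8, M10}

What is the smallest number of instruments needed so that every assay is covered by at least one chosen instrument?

Atlas and Bravo and Delta together: Atlas ∪ Bravo ∪ Delta = {M1, M2, M3, M4, M5, M6, M7, M8, M9, M10, M11, M12} — every assay is covered.
Only Atlas contains M1, so Atlas is forced; the remaining 7 assays need at least 2 more instruments (each remaining instrument adds at most 4) — so at least 3 instruments are needed, and 3 is optimal.

3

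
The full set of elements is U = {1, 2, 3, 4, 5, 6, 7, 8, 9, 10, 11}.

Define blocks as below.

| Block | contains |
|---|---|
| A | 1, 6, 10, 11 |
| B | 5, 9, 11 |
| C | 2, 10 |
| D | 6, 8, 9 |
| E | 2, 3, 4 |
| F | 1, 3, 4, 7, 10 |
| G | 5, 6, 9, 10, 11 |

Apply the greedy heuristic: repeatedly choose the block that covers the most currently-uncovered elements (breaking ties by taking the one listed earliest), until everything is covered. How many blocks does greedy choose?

Greedy: pick F (covers 5 new) → pick G (covers 4 new) → pick C (covers 1 new) → pick D (covers 1 new). Total picks: 4.

4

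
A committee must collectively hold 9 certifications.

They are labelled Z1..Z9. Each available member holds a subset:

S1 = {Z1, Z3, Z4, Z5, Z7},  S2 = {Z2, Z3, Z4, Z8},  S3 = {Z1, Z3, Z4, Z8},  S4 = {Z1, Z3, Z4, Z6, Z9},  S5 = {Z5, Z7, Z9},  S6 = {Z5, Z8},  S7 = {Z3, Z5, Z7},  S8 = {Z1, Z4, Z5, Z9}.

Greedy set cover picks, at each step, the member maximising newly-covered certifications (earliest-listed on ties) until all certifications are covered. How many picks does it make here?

3

Greedy: pick S1 (covers 5 new) → pick S2 (covers 2 new) → pick S4 (covers 2 new). Total picks: 3.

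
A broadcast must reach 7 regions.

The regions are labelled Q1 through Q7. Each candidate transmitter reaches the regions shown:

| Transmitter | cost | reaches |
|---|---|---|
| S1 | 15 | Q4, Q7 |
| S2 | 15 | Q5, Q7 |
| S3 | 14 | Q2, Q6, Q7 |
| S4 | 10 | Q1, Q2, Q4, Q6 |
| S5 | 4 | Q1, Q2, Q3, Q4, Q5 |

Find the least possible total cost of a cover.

S3, S5 together cover every region (S3 ∪ S5 = {Q1, Q2, Q3, Q4, Q5, Q6, Q7}); total cost 14 + 4 = 18.
No covering selection has total cost below 18.

18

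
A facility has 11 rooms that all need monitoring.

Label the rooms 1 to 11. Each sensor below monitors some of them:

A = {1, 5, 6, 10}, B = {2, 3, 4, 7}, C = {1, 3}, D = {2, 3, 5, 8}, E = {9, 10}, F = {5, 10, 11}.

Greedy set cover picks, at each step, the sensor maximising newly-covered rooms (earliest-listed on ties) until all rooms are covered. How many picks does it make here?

Greedy: pick A (covers 4 new) → pick B (covers 4 new) → pick D (covers 1 new) → pick E (covers 1 new) → pick F (covers 1 new). Total picks: 5.

5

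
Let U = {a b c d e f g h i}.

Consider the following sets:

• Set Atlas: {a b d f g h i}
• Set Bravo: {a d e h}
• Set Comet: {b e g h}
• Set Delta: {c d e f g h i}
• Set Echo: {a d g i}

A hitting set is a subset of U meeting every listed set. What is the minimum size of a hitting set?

The 2 items {a, h} hit every set.
No single item lies in every set, so at least 2 are needed and 2 is optimal.

2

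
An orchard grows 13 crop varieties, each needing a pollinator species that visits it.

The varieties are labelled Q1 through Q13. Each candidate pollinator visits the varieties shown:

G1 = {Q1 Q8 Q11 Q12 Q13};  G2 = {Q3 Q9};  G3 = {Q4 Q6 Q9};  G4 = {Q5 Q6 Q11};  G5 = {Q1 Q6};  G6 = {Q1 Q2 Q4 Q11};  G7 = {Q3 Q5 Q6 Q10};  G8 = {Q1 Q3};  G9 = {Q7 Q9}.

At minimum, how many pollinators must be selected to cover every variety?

Take {G1, G6, G7, G9}. Their union is {Q1, Q2, Q3, Q4, Q5, Q6, Q7, Q8, Q9, Q10, Q11, Q12, Q13}, which is all 13 varieties.
Only G6 contains Q2, so G6 is forced; the remaining 9 varieties need at least 3 more pollinators (each remaining pollinator adds at most 4) — so at least 4 pollinators are needed, and 4 is optimal.

4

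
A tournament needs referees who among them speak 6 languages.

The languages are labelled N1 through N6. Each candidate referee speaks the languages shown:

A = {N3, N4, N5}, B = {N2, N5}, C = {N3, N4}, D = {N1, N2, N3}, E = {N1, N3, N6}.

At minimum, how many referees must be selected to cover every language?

Take {B, C, E}. Their union is {N1, N2, N3, N4, N5, N6}, which is all 6 languages.
Only E contains N6, so E is forced; the remaining 3 languages need at least 2 more referees (each remaining referee adds at most 2) — so at least 3 referees are needed, and 3 is optimal.

3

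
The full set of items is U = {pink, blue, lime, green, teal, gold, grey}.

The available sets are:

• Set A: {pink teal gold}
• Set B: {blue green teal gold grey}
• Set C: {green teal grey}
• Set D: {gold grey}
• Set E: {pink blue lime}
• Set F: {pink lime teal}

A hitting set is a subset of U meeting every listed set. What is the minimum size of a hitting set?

H = {pink, grey} meets every set (each contains at least one member of H), and |H| = 2.
The sets D, E are pairwise disjoint, so any hitting set needs a separate item for each — at least 2. Hence 2 is optimal.

2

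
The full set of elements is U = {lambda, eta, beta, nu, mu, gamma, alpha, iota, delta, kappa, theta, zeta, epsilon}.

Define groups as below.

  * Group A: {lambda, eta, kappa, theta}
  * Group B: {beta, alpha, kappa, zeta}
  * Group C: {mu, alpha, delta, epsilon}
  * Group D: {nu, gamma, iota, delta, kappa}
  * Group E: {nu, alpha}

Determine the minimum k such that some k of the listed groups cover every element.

4

Take {A, B, C, D}. Their union is {lambda, eta, beta, nu, mu, gamma, alpha, iota, delta, kappa, theta, zeta, epsilon}, which is all 13 elements.
Only A contains lambda, so A is forced; the remaining 9 elements need at least 3 more groups (each remaining group adds at most 4) — so at least 4 groups are needed, and 4 is optimal.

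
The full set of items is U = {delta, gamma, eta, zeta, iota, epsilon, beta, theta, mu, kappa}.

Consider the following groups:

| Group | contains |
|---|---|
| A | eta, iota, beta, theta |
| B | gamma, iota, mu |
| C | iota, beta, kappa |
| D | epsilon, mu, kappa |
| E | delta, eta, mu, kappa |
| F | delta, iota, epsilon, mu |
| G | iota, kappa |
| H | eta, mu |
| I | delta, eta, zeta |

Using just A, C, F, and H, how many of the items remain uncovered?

2

Union of A, C, F, H = {delta, eta, iota, epsilon, beta, theta, mu, kappa}.
Not covered: gamma, zeta — 2 items.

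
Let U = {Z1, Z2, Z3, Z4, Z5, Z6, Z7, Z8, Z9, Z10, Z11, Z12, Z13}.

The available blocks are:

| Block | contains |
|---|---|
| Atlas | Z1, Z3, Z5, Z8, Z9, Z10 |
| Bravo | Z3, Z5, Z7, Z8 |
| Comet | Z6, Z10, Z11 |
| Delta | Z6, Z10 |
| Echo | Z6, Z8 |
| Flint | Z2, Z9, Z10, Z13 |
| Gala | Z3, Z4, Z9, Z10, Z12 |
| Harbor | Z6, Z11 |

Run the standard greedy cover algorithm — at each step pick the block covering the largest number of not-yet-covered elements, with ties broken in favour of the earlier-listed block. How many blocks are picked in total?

5

Greedy: pick Atlas (covers 6 new) → pick Comet (covers 2 new) → pick Flint (covers 2 new) → pick Gala (covers 2 new) → pick Bravo (covers 1 new). Total picks: 5.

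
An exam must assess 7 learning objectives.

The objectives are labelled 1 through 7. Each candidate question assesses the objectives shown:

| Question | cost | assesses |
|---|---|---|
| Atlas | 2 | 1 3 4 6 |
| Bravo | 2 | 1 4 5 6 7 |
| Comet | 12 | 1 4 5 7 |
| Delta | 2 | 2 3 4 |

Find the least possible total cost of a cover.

Bravo, Delta together cover every objective (Bravo ∪ Delta = {1, 2, 3, 4, 5, 6, 7}); total cost 2 + 2 = 4.
No covering selection has total cost below 4.

4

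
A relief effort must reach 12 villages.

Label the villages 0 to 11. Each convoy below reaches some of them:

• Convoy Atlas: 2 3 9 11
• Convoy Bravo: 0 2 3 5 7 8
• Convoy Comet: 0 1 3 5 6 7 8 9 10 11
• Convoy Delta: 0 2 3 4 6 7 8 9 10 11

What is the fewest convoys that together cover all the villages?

2

Comet and Delta together: Comet ∪ Delta = {0, 1, 2, 3, 4, 5, 6, 7, 8, 9, 10, 11} — every village is covered.
No single convoy has all 12 villages (the largest, Comet, has 10), so 2 is optimal.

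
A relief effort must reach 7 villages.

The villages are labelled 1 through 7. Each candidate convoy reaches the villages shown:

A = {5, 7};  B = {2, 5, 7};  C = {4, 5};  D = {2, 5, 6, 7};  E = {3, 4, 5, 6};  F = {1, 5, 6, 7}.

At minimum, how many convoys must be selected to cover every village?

3

Take {B, E, F}. Their union is {1, 2, 3, 4, 5, 6, 7}, which is all 7 villages.
Only F contains 1, so F is forced; the remaining 3 villages need at least 2 more convoys (each remaining convoy adds at most 2) — so at least 3 convoys are needed, and 3 is optimal.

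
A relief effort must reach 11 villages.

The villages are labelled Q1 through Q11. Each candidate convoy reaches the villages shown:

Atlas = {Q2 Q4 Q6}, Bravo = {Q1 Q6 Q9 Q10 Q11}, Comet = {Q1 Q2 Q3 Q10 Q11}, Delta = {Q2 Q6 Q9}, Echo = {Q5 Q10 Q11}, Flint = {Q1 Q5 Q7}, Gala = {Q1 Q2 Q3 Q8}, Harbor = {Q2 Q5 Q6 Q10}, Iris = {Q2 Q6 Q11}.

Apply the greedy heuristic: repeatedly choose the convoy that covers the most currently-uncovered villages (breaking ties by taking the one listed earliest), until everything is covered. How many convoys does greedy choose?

Greedy: pick Bravo (covers 5 new) → pick Gala (covers 3 new) → pick Flint (covers 2 new) → pick Atlas (covers 1 new). Total picks: 4.

4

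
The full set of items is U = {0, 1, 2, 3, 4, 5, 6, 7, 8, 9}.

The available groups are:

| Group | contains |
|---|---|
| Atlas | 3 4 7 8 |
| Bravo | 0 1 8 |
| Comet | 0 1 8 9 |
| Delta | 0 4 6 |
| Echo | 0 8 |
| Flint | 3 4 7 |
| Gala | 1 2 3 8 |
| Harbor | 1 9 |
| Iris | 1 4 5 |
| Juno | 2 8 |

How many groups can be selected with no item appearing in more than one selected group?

Flint, Harbor, Juno are pairwise disjoint (Flint={3,4,7}; Harbor={1,9}; Juno={2,8}).
Every remaining group overlaps one of these, and no 4 of the listed groups are pairwise disjoint, so 3 is the maximum.

3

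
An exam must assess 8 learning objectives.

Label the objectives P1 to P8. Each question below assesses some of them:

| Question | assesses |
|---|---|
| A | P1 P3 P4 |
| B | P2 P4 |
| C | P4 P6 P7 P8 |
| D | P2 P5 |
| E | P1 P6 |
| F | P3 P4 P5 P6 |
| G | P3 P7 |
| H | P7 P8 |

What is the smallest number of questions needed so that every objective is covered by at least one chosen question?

Take {A, C, D}. Their union is {P1, P2, P3, P4, P5, P6, P7, P8}, which is all 8 objectives.
No 2 of the 8 questions cover everything (all 28 combinations miss at least one objective), so 3 is optimal.

3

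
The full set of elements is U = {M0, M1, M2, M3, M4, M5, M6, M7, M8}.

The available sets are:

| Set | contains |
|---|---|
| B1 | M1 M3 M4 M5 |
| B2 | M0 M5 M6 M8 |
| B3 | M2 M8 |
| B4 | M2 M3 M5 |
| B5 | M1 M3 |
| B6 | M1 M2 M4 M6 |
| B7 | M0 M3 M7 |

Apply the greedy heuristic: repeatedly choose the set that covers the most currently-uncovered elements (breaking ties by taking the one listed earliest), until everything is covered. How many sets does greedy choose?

Greedy: pick B1 (covers 4 new) → pick B2 (covers 3 new) → pick B3 (covers 1 new) → pick B7 (covers 1 new). Total picks: 4.
(The true minimum cover uses only 3 sets, so greedy is not optimal here.)

4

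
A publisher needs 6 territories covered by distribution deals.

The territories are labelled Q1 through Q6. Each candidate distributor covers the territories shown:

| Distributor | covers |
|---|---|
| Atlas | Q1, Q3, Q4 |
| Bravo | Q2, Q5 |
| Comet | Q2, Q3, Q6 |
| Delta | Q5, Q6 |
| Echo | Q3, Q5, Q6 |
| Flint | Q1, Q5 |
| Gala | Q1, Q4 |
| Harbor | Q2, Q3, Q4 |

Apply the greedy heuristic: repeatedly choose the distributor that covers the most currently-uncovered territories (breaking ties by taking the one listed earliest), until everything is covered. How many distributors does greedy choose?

3

Greedy: pick Atlas (covers 3 new) → pick Bravo (covers 2 new) → pick Comet (covers 1 new). Total picks: 3.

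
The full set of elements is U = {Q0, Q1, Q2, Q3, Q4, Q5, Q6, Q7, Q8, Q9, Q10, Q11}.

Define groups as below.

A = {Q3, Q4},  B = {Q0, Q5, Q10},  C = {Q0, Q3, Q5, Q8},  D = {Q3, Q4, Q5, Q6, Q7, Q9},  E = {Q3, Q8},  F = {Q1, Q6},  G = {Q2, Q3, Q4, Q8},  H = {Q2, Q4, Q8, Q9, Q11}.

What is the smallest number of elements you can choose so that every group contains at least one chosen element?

4

Take T = {Q3, Q6, Q8, Q10}. Each listed group contains at least one of these, so T is a hitting set of size 4.
No choice of 3 elements meets every group, so 4 is the minimum.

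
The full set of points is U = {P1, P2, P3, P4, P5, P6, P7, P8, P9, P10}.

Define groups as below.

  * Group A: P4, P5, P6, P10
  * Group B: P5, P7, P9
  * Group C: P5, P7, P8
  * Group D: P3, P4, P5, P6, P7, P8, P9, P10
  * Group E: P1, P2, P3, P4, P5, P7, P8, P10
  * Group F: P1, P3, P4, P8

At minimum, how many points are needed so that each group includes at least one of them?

H = {P4, P5} meets every group (each contains at least one member of H), and |H| = 2.
The groups B, F are pairwise disjoint, so any hitting set needs a separate point for each — at least 2. Hence 2 is optimal.

2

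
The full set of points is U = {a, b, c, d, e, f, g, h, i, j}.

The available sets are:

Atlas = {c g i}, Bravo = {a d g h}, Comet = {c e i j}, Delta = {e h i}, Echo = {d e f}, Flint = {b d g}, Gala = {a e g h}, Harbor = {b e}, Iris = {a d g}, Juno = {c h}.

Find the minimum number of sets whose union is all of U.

4

Bravo and Comet and Echo and Harbor together: Bravo ∪ Comet ∪ Echo ∪ Harbor = {a, b, c, d, e, f, g, h, i, j} — every point is covered.
Only Echo contains f, so Echo is forced; the remaining 7 points need at least 3 more sets (each remaining set adds at most 3) — so at least 4 sets are needed, and 4 is optimal.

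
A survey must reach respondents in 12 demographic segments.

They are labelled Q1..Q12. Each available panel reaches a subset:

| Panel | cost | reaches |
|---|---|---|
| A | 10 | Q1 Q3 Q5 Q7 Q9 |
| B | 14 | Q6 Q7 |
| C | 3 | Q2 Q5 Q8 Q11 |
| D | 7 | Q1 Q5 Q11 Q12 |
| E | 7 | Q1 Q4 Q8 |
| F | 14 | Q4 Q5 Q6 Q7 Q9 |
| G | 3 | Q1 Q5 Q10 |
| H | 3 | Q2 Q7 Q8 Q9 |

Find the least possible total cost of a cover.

37

A, D, F, G, H together cover every segment (A ∪ D ∪ F ∪ G ∪ H = {Q1, Q2, Q3, Q4, Q5, Q6, Q7, Q8, Q9, Q10, Q11, Q12}); total cost 10 + 7 + 14 + 3 + 3 = 37.
The greedy pick C, G, H, D, E, A, B costs 47; no covering selection beats 37.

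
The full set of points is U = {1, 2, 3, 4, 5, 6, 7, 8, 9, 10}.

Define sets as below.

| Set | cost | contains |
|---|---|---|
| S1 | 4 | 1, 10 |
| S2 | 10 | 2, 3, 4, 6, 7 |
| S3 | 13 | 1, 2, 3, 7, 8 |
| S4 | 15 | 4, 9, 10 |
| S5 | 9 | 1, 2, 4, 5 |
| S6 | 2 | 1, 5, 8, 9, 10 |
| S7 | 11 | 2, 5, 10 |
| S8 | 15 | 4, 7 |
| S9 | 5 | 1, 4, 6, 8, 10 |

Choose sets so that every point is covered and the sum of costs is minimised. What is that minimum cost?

S2, S6 together cover every point (S2 ∪ S6 = {1, 2, 3, 4, 5, 6, 7, 8, 9, 10}); total cost 10 + 2 = 12.
No covering selection has total cost below 12.

12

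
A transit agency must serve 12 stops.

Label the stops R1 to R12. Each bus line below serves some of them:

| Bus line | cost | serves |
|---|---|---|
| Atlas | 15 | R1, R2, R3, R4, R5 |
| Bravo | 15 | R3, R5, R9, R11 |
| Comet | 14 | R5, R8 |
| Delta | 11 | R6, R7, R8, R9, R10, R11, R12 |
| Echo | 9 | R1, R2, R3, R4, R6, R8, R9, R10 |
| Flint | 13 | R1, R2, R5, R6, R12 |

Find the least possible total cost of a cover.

Atlas, Delta together cover every stop (Atlas ∪ Delta = {R1, R2, R3, R4, R5, R6, R7, R8, R9, R10, R11, R12}); total cost 15 + 11 = 26.
The greedy pick Echo, Delta, Flint costs 33; no covering selection beats 26.

26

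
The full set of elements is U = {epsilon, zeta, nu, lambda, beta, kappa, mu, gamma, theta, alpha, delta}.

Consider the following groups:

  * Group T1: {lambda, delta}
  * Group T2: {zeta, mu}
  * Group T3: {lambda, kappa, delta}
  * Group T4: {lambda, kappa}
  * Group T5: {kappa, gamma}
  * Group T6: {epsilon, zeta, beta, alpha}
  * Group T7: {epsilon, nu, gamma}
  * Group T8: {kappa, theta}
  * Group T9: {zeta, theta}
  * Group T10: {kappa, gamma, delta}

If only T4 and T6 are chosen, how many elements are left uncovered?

Union of T4, T6 = {epsilon, zeta, lambda, beta, kappa, alpha}.
Not covered: nu, mu, gamma, theta, delta — 5 elements.

5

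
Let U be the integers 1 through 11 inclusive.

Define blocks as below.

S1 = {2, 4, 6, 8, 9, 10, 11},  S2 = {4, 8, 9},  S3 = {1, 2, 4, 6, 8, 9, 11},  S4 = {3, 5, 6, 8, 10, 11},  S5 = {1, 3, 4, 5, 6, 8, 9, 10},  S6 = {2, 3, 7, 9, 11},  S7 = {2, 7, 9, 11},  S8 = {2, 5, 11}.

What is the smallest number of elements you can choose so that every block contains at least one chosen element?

2

Take H = {5, 9}. Each listed block contains at least one of these, so H is a hitting set of size 2.
The blocks S2, S8 are pairwise disjoint, so any hitting set needs a separate element for each — at least 2. Hence 2 is optimal.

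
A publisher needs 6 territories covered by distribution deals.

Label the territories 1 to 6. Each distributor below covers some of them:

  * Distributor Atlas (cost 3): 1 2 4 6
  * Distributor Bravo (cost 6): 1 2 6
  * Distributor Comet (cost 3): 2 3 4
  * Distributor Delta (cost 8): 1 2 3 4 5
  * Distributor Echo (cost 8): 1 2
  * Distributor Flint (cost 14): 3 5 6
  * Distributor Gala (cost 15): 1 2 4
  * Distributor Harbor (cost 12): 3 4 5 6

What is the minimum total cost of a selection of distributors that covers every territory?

11

Atlas, Delta together cover every territory (Atlas ∪ Delta = {1, 2, 3, 4, 5, 6}); total cost 3 + 8 = 11.
The greedy pick Atlas, Comet, Delta costs 14; no covering selection beats 11.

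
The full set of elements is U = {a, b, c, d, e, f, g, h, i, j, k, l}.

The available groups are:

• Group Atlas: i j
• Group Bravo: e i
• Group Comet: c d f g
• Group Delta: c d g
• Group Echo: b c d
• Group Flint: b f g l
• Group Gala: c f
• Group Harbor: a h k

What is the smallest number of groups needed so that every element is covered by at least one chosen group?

5

Atlas and Bravo and Delta and Flint and Harbor together: Atlas ∪ Bravo ∪ Delta ∪ Flint ∪ Harbor = {a, b, c, d, e, f, g, h, i, j, k, l} — every element is covered.
No 4 of the 8 groups cover everything (all 70 combinations miss at least one element), so 5 is optimal.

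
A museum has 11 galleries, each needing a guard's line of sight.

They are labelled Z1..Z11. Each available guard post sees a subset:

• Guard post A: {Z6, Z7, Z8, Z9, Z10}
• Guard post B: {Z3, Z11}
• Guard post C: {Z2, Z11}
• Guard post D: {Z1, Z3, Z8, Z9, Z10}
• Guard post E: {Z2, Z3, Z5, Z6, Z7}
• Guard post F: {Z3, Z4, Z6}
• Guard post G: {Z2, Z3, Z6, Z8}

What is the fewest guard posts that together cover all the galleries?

4

B and D and E and F together: B ∪ D ∪ E ∪ F = {Z1, Z2, Z3, Z4, Z5, Z6, Z7, Z8, Z9, Z10, Z11} — every gallery is covered.
No 3 of the 7 guard posts cover everything (all 35 combinations miss at least one gallery), so 4 is optimal.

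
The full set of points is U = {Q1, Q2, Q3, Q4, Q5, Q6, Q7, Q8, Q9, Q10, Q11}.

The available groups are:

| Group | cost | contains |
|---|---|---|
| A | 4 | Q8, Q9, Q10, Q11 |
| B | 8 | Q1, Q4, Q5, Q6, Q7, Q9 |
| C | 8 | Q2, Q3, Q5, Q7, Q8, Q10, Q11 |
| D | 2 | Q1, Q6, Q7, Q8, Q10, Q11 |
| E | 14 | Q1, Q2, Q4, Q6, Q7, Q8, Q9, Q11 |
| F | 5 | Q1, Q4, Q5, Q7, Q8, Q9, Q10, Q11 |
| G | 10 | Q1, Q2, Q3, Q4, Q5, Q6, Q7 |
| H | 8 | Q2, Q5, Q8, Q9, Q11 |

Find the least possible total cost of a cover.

14

A, G together cover every point (A ∪ G = {Q1, Q2, Q3, Q4, Q5, Q6, Q7, Q8, Q9, Q10, Q11}); total cost 4 + 10 = 14.
The greedy pick D, F, C costs 15; no covering selection beats 14.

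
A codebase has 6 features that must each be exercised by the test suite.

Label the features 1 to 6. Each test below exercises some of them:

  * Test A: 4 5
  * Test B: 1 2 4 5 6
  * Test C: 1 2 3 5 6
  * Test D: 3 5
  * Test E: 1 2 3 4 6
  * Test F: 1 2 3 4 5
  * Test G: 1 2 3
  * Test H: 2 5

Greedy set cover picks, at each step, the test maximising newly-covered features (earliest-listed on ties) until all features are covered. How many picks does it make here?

2

Greedy: pick B (covers 5 new) → pick C (covers 1 new). Total picks: 2.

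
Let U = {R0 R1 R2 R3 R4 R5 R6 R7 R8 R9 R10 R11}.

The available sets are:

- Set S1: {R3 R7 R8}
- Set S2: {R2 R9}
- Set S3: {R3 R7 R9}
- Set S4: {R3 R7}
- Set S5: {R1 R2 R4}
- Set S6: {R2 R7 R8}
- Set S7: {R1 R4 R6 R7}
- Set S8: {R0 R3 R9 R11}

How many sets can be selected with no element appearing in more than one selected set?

2

S1, S2 are pairwise disjoint (S1={R3,R7,R8}; S2={R2,R9}).
Every remaining set overlaps one of these, and no 3 of the listed sets are pairwise disjoint, so 2 is the maximum.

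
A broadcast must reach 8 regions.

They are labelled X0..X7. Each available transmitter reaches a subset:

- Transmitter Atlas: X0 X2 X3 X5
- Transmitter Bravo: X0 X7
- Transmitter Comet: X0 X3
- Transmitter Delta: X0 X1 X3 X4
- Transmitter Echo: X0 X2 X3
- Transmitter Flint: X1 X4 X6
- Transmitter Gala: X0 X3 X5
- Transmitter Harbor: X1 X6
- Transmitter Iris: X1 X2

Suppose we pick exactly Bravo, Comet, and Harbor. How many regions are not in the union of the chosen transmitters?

3

Union of Bravo, Comet, Harbor = {X0, X1, X3, X6, X7}.
Not covered: X2, X4, X5 — 3 regions.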